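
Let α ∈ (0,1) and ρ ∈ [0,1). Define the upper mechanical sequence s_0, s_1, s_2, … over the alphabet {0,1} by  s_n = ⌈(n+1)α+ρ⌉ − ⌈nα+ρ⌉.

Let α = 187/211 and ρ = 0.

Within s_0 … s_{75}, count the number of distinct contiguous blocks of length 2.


t_n = ⌈(n·187)/211⌉ for n = 0 … 76:
  n=0…9: ⌈0/211⌉=0 ⌈187/211⌉=1 ⌈374/211⌉=2 ⌈561/211⌉=3 ⌈748/211⌉=4 ⌈935/211⌉=5 ⌈1122/211⌉=6 ⌈1309/211⌉=7 ⌈1496/211⌉=8 ⌈1683/211⌉=8
  n=10…19: ⌈1870/211⌉=9 ⌈2057/211⌉=10 ⌈2244/211⌉=11 ⌈2431/211⌉=12 ⌈2618/211⌉=13 ⌈2805/211⌉=14 ⌈2992/211⌉=15 ⌈3179/211⌉=16 ⌈3366/211⌉=16 ⌈3553/211⌉=17
  n=20…29: ⌈3740/211⌉=18 ⌈3927/211⌉=19 ⌈4114/211⌉=20 ⌈4301/211⌉=21 ⌈4488/211⌉=22 ⌈4675/211⌉=23 ⌈4862/211⌉=24 ⌈5049/211⌉=24 ⌈5236/211⌉=25 ⌈5423/211⌉=26
  n=30…39: ⌈5610/211⌉=27 ⌈5797/211⌉=28 ⌈5984/211⌉=29 ⌈6171/211⌉=30 ⌈6358/211⌉=31 ⌈6545/211⌉=32 ⌈6732/211⌉=32 ⌈6919/211⌉=33 ⌈7106/211⌉=34 ⌈7293/211⌉=35
  n=40…49: ⌈7480/211⌉=36 ⌈7667/211⌉=37 ⌈7854/211⌉=38 ⌈8041/211⌉=39 ⌈8228/211⌉=39 ⌈8415/211⌉=40 ⌈8602/211⌉=41 ⌈8789/211⌉=42 ⌈8976/211⌉=43 ⌈9163/211⌉=44
  n=50…59: ⌈9350/211⌉=45 ⌈9537/211⌉=46 ⌈9724/211⌉=47 ⌈9911/211⌉=47 ⌈10098/211⌉=48 ⌈10285/211⌉=49 ⌈10472/211⌉=50 ⌈10659/211⌉=51 ⌈10846/211⌉=52 ⌈11033/211⌉=53
  n=60…69: ⌈11220/211⌉=54 ⌈11407/211⌉=55 ⌈11594/211⌉=55 ⌈11781/211⌉=56 ⌈11968/211⌉=57 ⌈12155/211⌉=58 ⌈12342/211⌉=59 ⌈12529/211⌉=60 ⌈12716/211⌉=61 ⌈12903/211⌉=62
  n=70…76: ⌈13090/211⌉=63 ⌈13277/211⌉=63 ⌈13464/211⌉=64 ⌈13651/211⌉=65 ⌈13838/211⌉=66 ⌈14025/211⌉=67 ⌈14212/211⌉=68
s_n = t_(n+1) − t_n for n = 0 … 75 gives
prefix = 1111111101111111101111111101111111101111111011111111011111111011111111011111
slide a length-2 window over [0..1] … [74..75] (75 windows); first occurrence of each distinct factor:
  [  0..  1] 11
  [  7..  8] 10
  [  8..  9] 01
  (the other 72 windows repeat one of these)
distinct factors: {01, 10, 11}
count = 3  (Sturmian bound for length 2 is 3)

3


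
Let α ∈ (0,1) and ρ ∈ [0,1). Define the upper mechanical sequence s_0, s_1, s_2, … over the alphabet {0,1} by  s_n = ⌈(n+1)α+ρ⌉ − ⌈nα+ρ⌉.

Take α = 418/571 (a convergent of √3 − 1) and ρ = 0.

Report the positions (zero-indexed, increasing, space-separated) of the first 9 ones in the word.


0 1 2 4 5 6 8 9 10

n=0: ⌈418/571⌉−⌈0/571⌉ = 1−0 = 1  ← one
n=1: ⌈836/571⌉−⌈418/571⌉ = 2−1 = 1  ← one
n=2: ⌈1254/571⌉−⌈836/571⌉ = 3−2 = 1  ← one
n=3: ⌈1672/571⌉−⌈1254/571⌉ = 3−3 = 0
n=4: ⌈2090/571⌉−⌈1672/571⌉ = 4−3 = 1  ← one
n=5: ⌈2508/571⌉−⌈2090/571⌉ = 5−4 = 1  ← one
n=6: ⌈2926/571⌉−⌈2508/571⌉ = 6−5 = 1  ← one
n=7: ⌈3344/571⌉−⌈2926/571⌉ = 6−6 = 0
n=8: ⌈3762/571⌉−⌈3344/571⌉ = 7−6 = 1  ← one
n=9: ⌈4180/571⌉−⌈3762/571⌉ = 8−7 = 1  ← one
n=10: ⌈4598/571⌉−⌈4180/571⌉ = 9−8 = 1  ← one
positions of the first 9 ones: 0 1 2 4 5 6 8 9 10


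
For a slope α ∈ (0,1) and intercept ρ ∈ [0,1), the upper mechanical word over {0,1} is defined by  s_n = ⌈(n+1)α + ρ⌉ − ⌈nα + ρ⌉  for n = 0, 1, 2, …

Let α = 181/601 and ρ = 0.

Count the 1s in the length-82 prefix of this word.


#1s = Σ_{n=0}^{81} s_n = Σ_{n=0}^{81} (⌈(n+1)α+ρ⌉ − ⌈nα+ρ⌉)
the sum telescopes: every ⌈nα+ρ⌉ with 0 < n < 82 appears once with + and once with −, leaving ⌈82α+ρ⌉ − ⌈0·α+ρ⌉
82α + ρ = (82·181) / 601 = 14842/601
ρ = 0/601
⌈14842/601⌉ = 25,  ⌈0/601⌉ = 0
#1s = 25 − 0 = 25

25


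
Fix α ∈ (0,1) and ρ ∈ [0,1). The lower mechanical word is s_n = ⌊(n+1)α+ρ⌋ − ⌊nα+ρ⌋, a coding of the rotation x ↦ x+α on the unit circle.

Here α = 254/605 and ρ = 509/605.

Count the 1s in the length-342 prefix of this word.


144

#1s = Σ_{n=0}^{341} s_n = Σ_{n=0}^{341} (⌊(n+1)α+ρ⌋ − ⌊nα+ρ⌋)
the sum telescopes: every ⌊nα+ρ⌋ with 0 < n < 342 appears once with + and once with −, leaving ⌊342α+ρ⌋ − ⌊0·α+ρ⌋
342α + ρ = (342·254 + 509) / 605 = 87377/605
ρ = 509/605
⌊87377/605⌋ = 144,  ⌊509/605⌋ = 0
#1s = 144 − 0 = 144


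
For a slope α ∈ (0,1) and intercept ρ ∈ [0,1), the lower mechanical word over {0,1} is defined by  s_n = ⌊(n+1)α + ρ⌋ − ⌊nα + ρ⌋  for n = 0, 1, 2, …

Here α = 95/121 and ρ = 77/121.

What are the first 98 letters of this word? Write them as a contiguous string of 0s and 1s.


11011110111101110111101111011101111011110111011110111101110111101111011101111011110111011110111101

n=0: ⌊(1·95+77)/121⌋ − ⌊(0·95+77)/121⌋ = ⌊172/121⌋ − ⌊77/121⌋ = 1 − 0 = 1
n=1: ⌊(2·95+77)/121⌋ − ⌊(1·95+77)/121⌋ = ⌊267/121⌋ − ⌊172/121⌋ = 2 − 1 = 1
n=2: ⌊(3·95+77)/121⌋ − ⌊(2·95+77)/121⌋ = ⌊362/121⌋ − ⌊267/121⌋ = 2 − 2 = 0
n=3: ⌊(4·95+77)/121⌋ − ⌊(3·95+77)/121⌋ = ⌊457/121⌋ − ⌊362/121⌋ = 3 − 2 = 1
n=4: ⌊(5·95+77)/121⌋ − ⌊(4·95+77)/121⌋ = ⌊552/121⌋ − ⌊457/121⌋ = 4 − 3 = 1
n=5: ⌊(6·95+77)/121⌋ − ⌊(5·95+77)/121⌋ = ⌊647/121⌋ − ⌊552/121⌋ = 5 − 4 = 1
n=6: ⌊(7·95+77)/121⌋ − ⌊(6·95+77)/121⌋ = ⌊742/121⌋ − ⌊647/121⌋ = 6 − 5 = 1
n=7: ⌊(8·95+77)/121⌋ − ⌊(7·95+77)/121⌋ = ⌊837/121⌋ − ⌊742/121⌋ = 6 − 6 = 0
n=8: ⌊(9·95+77)/121⌋ − ⌊(8·95+77)/121⌋ = ⌊932/121⌋ − ⌊837/121⌋ = 7 − 6 = 1
n=9: ⌊(10·95+77)/121⌋ − ⌊(9·95+77)/121⌋ = ⌊1027/121⌋ − ⌊932/121⌋ = 8 − 7 = 1
n=10: ⌊(11·95+77)/121⌋ − ⌊(10·95+77)/121⌋ = ⌊1122/121⌋ − ⌊1027/121⌋ = 9 − 8 = 1
n=11: ⌊(12·95+77)/121⌋ − ⌊(11·95+77)/121⌋ = ⌊1217/121⌋ − ⌊1122/121⌋ = 10 − 9 = 1
n=12: ⌊(13·95+77)/121⌋ − ⌊(12·95+77)/121⌋ = ⌊1312/121⌋ − ⌊1217/121⌋ = 10 − 10 = 0
n=13: ⌊(14·95+77)/121⌋ − ⌊(13·95+77)/121⌋ = ⌊1407/121⌋ − ⌊1312/121⌋ = 11 − 10 = 1
n=14: ⌊(15·95+77)/121⌋ − ⌊(14·95+77)/121⌋ = ⌊1502/121⌋ − ⌊1407/121⌋ = 12 − 11 = 1
n=15: ⌊(16·95+77)/121⌋ − ⌊(15·95+77)/121⌋ = ⌊1597/121⌋ − ⌊1502/121⌋ = 13 − 12 = 1
n=16: ⌊(17·95+77)/121⌋ − ⌊(16·95+77)/121⌋ = ⌊1692/121⌋ − ⌊1597/121⌋ = 13 − 13 = 0
n=17: ⌊(18·95+77)/121⌋ − ⌊(17·95+77)/121⌋ = ⌊1787/121⌋ − ⌊1692/121⌋ = 14 − 13 = 1
n=18: ⌊(19·95+77)/121⌋ − ⌊(18·95+77)/121⌋ = ⌊1882/121⌋ − ⌊1787/121⌋ = 15 − 14 = 1
n=19: ⌊(20·95+77)/121⌋ − ⌊(19·95+77)/121⌋ = ⌊1977/121⌋ − ⌊1882/121⌋ = 16 − 15 = 1
n=20: ⌊(21·95+77)/121⌋ − ⌊(20·95+77)/121⌋ = ⌊2072/121⌋ − ⌊1977/121⌋ = 17 − 16 = 1
n=21: ⌊(22·95+77)/121⌋ − ⌊(21·95+77)/121⌋ = ⌊2167/121⌋ − ⌊2072/121⌋ = 17 − 17 = 0
n=22: ⌊(23·95+77)/121⌋ − ⌊(22·95+77)/121⌋ = ⌊2262/121⌋ − ⌊2167/121⌋ = 18 − 17 = 1
n=23: ⌊(24·95+77)/121⌋ − ⌊(23·95+77)/121⌋ = ⌊2357/121⌋ − ⌊2262/121⌋ = 19 − 18 = 1
n=24: ⌊(25·95+77)/121⌋ − ⌊(24·95+77)/121⌋ = ⌊2452/121⌋ − ⌊2357/121⌋ = 20 − 19 = 1
n=25: ⌊(26·95+77)/121⌋ − ⌊(25·95+77)/121⌋ = ⌊2547/121⌋ − ⌊2452/121⌋ = 21 − 20 = 1
n=26: ⌊(27·95+77)/121⌋ − ⌊(26·95+77)/121⌋ = ⌊2642/121⌋ − ⌊2547/121⌋ = 21 − 21 = 0
n=27: ⌊(28·95+77)/121⌋ − ⌊(27·95+77)/121⌋ = ⌊2737/121⌋ − ⌊2642/121⌋ = 22 − 21 = 1
n=28: ⌊(29·95+77)/121⌋ − ⌊(28·95+77)/121⌋ = ⌊2832/121⌋ − ⌊2737/121⌋ = 23 − 22 = 1
n=29: ⌊(30·95+77)/121⌋ − ⌊(29·95+77)/121⌋ = ⌊2927/121⌋ − ⌊2832/121⌋ = 24 − 23 = 1
n=30: ⌊(31·95+77)/121⌋ − ⌊(30·95+77)/121⌋ = ⌊3022/121⌋ − ⌊2927/121⌋ = 24 − 24 = 0
n=31: ⌊(32·95+77)/121⌋ − ⌊(31·95+77)/121⌋ = ⌊3117/121⌋ − ⌊3022/121⌋ = 25 − 24 = 1
n=32: ⌊(33·95+77)/121⌋ − ⌊(32·95+77)/121⌋ = ⌊3212/121⌋ − ⌊3117/121⌋ = 26 − 25 = 1
n=33: ⌊(34·95+77)/121⌋ − ⌊(33·95+77)/121⌋ = ⌊3307/121⌋ − ⌊3212/121⌋ = 27 − 26 = 1
n=34: ⌊(35·95+77)/121⌋ − ⌊(34·95+77)/121⌋ = ⌊3402/121⌋ − ⌊3307/121⌋ = 28 − 27 = 1
n=35: ⌊(36·95+77)/121⌋ − ⌊(35·95+77)/121⌋ = ⌊3497/121⌋ − ⌊3402/121⌋ = 28 − 28 = 0
n=36: ⌊(37·95+77)/121⌋ − ⌊(36·95+77)/121⌋ = ⌊3592/121⌋ − ⌊3497/121⌋ = 29 − 28 = 1
n=37: ⌊(38·95+77)/121⌋ − ⌊(37·95+77)/121⌋ = ⌊3687/121⌋ − ⌊3592/121⌋ = 30 − 29 = 1
n=38: ⌊(39·95+77)/121⌋ − ⌊(38·95+77)/121⌋ = ⌊3782/121⌋ − ⌊3687/121⌋ = 31 − 30 = 1
n=39: ⌊(40·95+77)/121⌋ − ⌊(39·95+77)/121⌋ = ⌊3877/121⌋ − ⌊3782/121⌋ = 32 − 31 = 1
n=40: ⌊(41·95+77)/121⌋ − ⌊(40·95+77)/121⌋ = ⌊3972/121⌋ − ⌊3877/121⌋ = 32 − 32 = 0
n=41: ⌊(42·95+77)/121⌋ − ⌊(41·95+77)/121⌋ = ⌊4067/121⌋ − ⌊3972/121⌋ = 33 − 32 = 1
n=42: ⌊(43·95+77)/121⌋ − ⌊(42·95+77)/121⌋ = ⌊4162/121⌋ − ⌊4067/121⌋ = 34 − 33 = 1
n=43: ⌊(44·95+77)/121⌋ − ⌊(43·95+77)/121⌋ = ⌊4257/121⌋ − ⌊4162/121⌋ = 35 − 34 = 1
n=44: ⌊(45·95+77)/121⌋ − ⌊(44·95+77)/121⌋ = ⌊4352/121⌋ − ⌊4257/121⌋ = 35 − 35 = 0
n=45: ⌊(46·95+77)/121⌋ − ⌊(45·95+77)/121⌋ = ⌊4447/121⌋ − ⌊4352/121⌋ = 36 − 35 = 1
n=46: ⌊(47·95+77)/121⌋ − ⌊(46·95+77)/121⌋ = ⌊4542/121⌋ − ⌊4447/121⌋ = 37 − 36 = 1
n=47: ⌊(48·95+77)/121⌋ − ⌊(47·95+77)/121⌋ = ⌊4637/121⌋ − ⌊4542/121⌋ = 38 − 37 = 1
n=48: ⌊(49·95+77)/121⌋ − ⌊(48·95+77)/121⌋ = ⌊4732/121⌋ − ⌊4637/121⌋ = 39 − 38 = 1
n=49: ⌊(50·95+77)/121⌋ − ⌊(49·95+77)/121⌋ = ⌊4827/121⌋ − ⌊4732/121⌋ = 39 − 39 = 0
n=50: ⌊(51·95+77)/121⌋ − ⌊(50·95+77)/121⌋ = ⌊4922/121⌋ − ⌊4827/121⌋ = 40 − 39 = 1
n=51: ⌊(52·95+77)/121⌋ − ⌊(51·95+77)/121⌋ = ⌊5017/121⌋ − ⌊4922/121⌋ = 41 − 40 = 1
n=52: ⌊(53·95+77)/121⌋ − ⌊(52·95+77)/121⌋ = ⌊5112/121⌋ − ⌊5017/121⌋ = 42 − 41 = 1
n=53: ⌊(54·95+77)/121⌋ − ⌊(53·95+77)/121⌋ = ⌊5207/121⌋ − ⌊5112/121⌋ = 43 − 42 = 1
n=54: ⌊(55·95+77)/121⌋ − ⌊(54·95+77)/121⌋ = ⌊5302/121⌋ − ⌊5207/121⌋ = 43 − 43 = 0
n=55: ⌊(56·95+77)/121⌋ − ⌊(55·95+77)/121⌋ = ⌊5397/121⌋ − ⌊5302/121⌋ = 44 − 43 = 1
n=56: ⌊(57·95+77)/121⌋ − ⌊(56·95+77)/121⌋ = ⌊5492/121⌋ − ⌊5397/121⌋ = 45 − 44 = 1
n=57: ⌊(58·95+77)/121⌋ − ⌊(57·95+77)/121⌋ = ⌊5587/121⌋ − ⌊5492/121⌋ = 46 − 45 = 1
n=58: ⌊(59·95+77)/121⌋ − ⌊(58·95+77)/121⌋ = ⌊5682/121⌋ − ⌊5587/121⌋ = 46 − 46 = 0
n=59: ⌊(60·95+77)/121⌋ − ⌊(59·95+77)/121⌋ = ⌊5777/121⌋ − ⌊5682/121⌋ = 47 − 46 = 1
n=60: ⌊(61·95+77)/121⌋ − ⌊(60·95+77)/121⌋ = ⌊5872/121⌋ − ⌊5777/121⌋ = 48 − 47 = 1
n=61: ⌊(62·95+77)/121⌋ − ⌊(61·95+77)/121⌋ = ⌊5967/121⌋ − ⌊5872/121⌋ = 49 − 48 = 1
n=62: ⌊(63·95+77)/121⌋ − ⌊(62·95+77)/121⌋ = ⌊6062/121⌋ − ⌊5967/121⌋ = 50 − 49 = 1
n=63: ⌊(64·95+77)/121⌋ − ⌊(63·95+77)/121⌋ = ⌊6157/121⌋ − ⌊6062/121⌋ = 50 − 50 = 0
n=64: ⌊(65·95+77)/121⌋ − ⌊(64·95+77)/121⌋ = ⌊6252/121⌋ − ⌊6157/121⌋ = 51 − 50 = 1
n=65: ⌊(66·95+77)/121⌋ − ⌊(65·95+77)/121⌋ = ⌊6347/121⌋ − ⌊6252/121⌋ = 52 − 51 = 1
n=66: ⌊(67·95+77)/121⌋ − ⌊(66·95+77)/121⌋ = ⌊6442/121⌋ − ⌊6347/121⌋ = 53 − 52 = 1
n=67: ⌊(68·95+77)/121⌋ − ⌊(67·95+77)/121⌋ = ⌊6537/121⌋ − ⌊6442/121⌋ = 54 − 53 = 1
n=68: ⌊(69·95+77)/121⌋ − ⌊(68·95+77)/121⌋ = ⌊6632/121⌋ − ⌊6537/121⌋ = 54 − 54 = 0
n=69: ⌊(70·95+77)/121⌋ − ⌊(69·95+77)/121⌋ = ⌊6727/121⌋ − ⌊6632/121⌋ = 55 − 54 = 1
n=70: ⌊(71·95+77)/121⌋ − ⌊(70·95+77)/121⌋ = ⌊6822/121⌋ − ⌊6727/121⌋ = 56 − 55 = 1
n=71: ⌊(72·95+77)/121⌋ − ⌊(71·95+77)/121⌋ = ⌊6917/121⌋ − ⌊6822/121⌋ = 57 − 56 = 1
n=72: ⌊(73·95+77)/121⌋ − ⌊(72·95+77)/121⌋ = ⌊7012/121⌋ − ⌊6917/121⌋ = 57 − 57 = 0
n=73: ⌊(74·95+77)/121⌋ − ⌊(73·95+77)/121⌋ = ⌊7107/121⌋ − ⌊7012/121⌋ = 58 − 57 = 1
n=74: ⌊(75·95+77)/121⌋ − ⌊(74·95+77)/121⌋ = ⌊7202/121⌋ − ⌊7107/121⌋ = 59 − 58 = 1
n=75: ⌊(76·95+77)/121⌋ − ⌊(75·95+77)/121⌋ = ⌊7297/121⌋ − ⌊7202/121⌋ = 60 − 59 = 1
n=76: ⌊(77·95+77)/121⌋ − ⌊(76·95+77)/121⌋ = ⌊7392/121⌋ − ⌊7297/121⌋ = 61 − 60 = 1
n=77: ⌊(78·95+77)/121⌋ − ⌊(77·95+77)/121⌋ = ⌊7487/121⌋ − ⌊7392/121⌋ = 61 − 61 = 0
n=78: ⌊(79·95+77)/121⌋ − ⌊(78·95+77)/121⌋ = ⌊7582/121⌋ − ⌊7487/121⌋ = 62 − 61 = 1
n=79: ⌊(80·95+77)/121⌋ − ⌊(79·95+77)/121⌋ = ⌊7677/121⌋ − ⌊7582/121⌋ = 63 − 62 = 1
n=80: ⌊(81·95+77)/121⌋ − ⌊(80·95+77)/121⌋ = ⌊7772/121⌋ − ⌊7677/121⌋ = 64 − 63 = 1
n=81: ⌊(82·95+77)/121⌋ − ⌊(81·95+77)/121⌋ = ⌊7867/121⌋ − ⌊7772/121⌋ = 65 − 64 = 1
n=82: ⌊(83·95+77)/121⌋ − ⌊(82·95+77)/121⌋ = ⌊7962/121⌋ − ⌊7867/121⌋ = 65 − 65 = 0
n=83: ⌊(84·95+77)/121⌋ − ⌊(83·95+77)/121⌋ = ⌊8057/121⌋ − ⌊7962/121⌋ = 66 − 65 = 1
n=84: ⌊(85·95+77)/121⌋ − ⌊(84·95+77)/121⌋ = ⌊8152/121⌋ − ⌊8057/121⌋ = 67 − 66 = 1
n=85: ⌊(86·95+77)/121⌋ − ⌊(85·95+77)/121⌋ = ⌊8247/121⌋ − ⌊8152/121⌋ = 68 − 67 = 1
n=86: ⌊(87·95+77)/121⌋ − ⌊(86·95+77)/121⌋ = ⌊8342/121⌋ − ⌊8247/121⌋ = 68 − 68 = 0
n=87: ⌊(88·95+77)/121⌋ − ⌊(87·95+77)/121⌋ = ⌊8437/121⌋ − ⌊8342/121⌋ = 69 − 68 = 1
n=88: ⌊(89·95+77)/121⌋ − ⌊(88·95+77)/121⌋ = ⌊8532/121⌋ − ⌊8437/121⌋ = 70 − 69 = 1
n=89: ⌊(90·95+77)/121⌋ − ⌊(89·95+77)/121⌋ = ⌊8627/121⌋ − ⌊8532/121⌋ = 71 − 70 = 1
n=90: ⌊(91·95+77)/121⌋ − ⌊(90·95+77)/121⌋ = ⌊8722/121⌋ − ⌊8627/121⌋ = 72 − 71 = 1
n=91: ⌊(92·95+77)/121⌋ − ⌊(91·95+77)/121⌋ = ⌊8817/121⌋ − ⌊8722/121⌋ = 72 − 72 = 0
n=92: ⌊(93·95+77)/121⌋ − ⌊(92·95+77)/121⌋ = ⌊8912/121⌋ − ⌊8817/121⌋ = 73 − 72 = 1
n=93: ⌊(94·95+77)/121⌋ − ⌊(93·95+77)/121⌋ = ⌊9007/121⌋ − ⌊8912/121⌋ = 74 − 73 = 1
n=94: ⌊(95·95+77)/121⌋ − ⌊(94·95+77)/121⌋ = ⌊9102/121⌋ − ⌊9007/121⌋ = 75 − 74 = 1
n=95: ⌊(96·95+77)/121⌋ − ⌊(95·95+77)/121⌋ = ⌊9197/121⌋ − ⌊9102/121⌋ = 76 − 75 = 1
n=96: ⌊(97·95+77)/121⌋ − ⌊(96·95+77)/121⌋ = ⌊9292/121⌋ − ⌊9197/121⌋ = 76 − 76 = 0
n=97: ⌊(98·95+77)/121⌋ − ⌊(97·95+77)/121⌋ = ⌊9387/121⌋ − ⌊9292/121⌋ = 77 − 76 = 1


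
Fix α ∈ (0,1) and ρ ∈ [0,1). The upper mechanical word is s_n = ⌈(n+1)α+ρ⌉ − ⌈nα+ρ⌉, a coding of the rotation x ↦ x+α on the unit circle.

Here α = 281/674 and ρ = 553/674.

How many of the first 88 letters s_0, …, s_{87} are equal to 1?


37

#1s = Σ_{n=0}^{87} s_n = Σ_{n=0}^{87} (⌈(n+1)α+ρ⌉ − ⌈nα+ρ⌉)
the sum telescopes: every ⌈nα+ρ⌉ with 0 < n < 88 appears once with + and once with −, leaving ⌈88α+ρ⌉ − ⌈0·α+ρ⌉
88α + ρ = (88·281 + 553) / 674 = 25281/674
ρ = 553/674
⌈25281/674⌉ = 38,  ⌈553/674⌉ = 1
#1s = 38 − 1 = 37


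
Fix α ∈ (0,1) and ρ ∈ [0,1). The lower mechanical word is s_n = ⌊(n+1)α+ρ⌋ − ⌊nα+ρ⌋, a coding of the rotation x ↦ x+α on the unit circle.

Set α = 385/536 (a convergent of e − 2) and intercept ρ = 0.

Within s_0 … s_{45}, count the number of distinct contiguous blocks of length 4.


5

t_n = ⌊(n·385)/536⌋ for n = 0 … 46:
  n=0…9: ⌊0/536⌋=0 ⌊385/536⌋=0 ⌊770/536⌋=1 ⌊1155/536⌋=2 ⌊1540/536⌋=2 ⌊1925/536⌋=3 ⌊2310/536⌋=4 ⌊2695/536⌋=5 ⌊3080/536⌋=5 ⌊3465/536⌋=6
  n=10…19: ⌊3850/536⌋=7 ⌊4235/536⌋=7 ⌊4620/536⌋=8 ⌊5005/536⌋=9 ⌊5390/536⌋=10 ⌊5775/536⌋=10 ⌊6160/536⌋=11 ⌊6545/536⌋=12 ⌊6930/536⌋=12 ⌊7315/536⌋=13
  n=20…29: ⌊7700/536⌋=14 ⌊8085/536⌋=15 ⌊8470/536⌋=15 ⌊8855/536⌋=16 ⌊9240/536⌋=17 ⌊9625/536⌋=17 ⌊10010/536⌋=18 ⌊10395/536⌋=19 ⌊10780/536⌋=20 ⌊11165/536⌋=20
  n=30…39: ⌊11550/536⌋=21 ⌊11935/536⌋=22 ⌊12320/536⌋=22 ⌊12705/536⌋=23 ⌊13090/536⌋=24 ⌊13475/536⌋=25 ⌊13860/536⌋=25 ⌊14245/536⌋=26 ⌊14630/536⌋=27 ⌊15015/536⌋=28
  n=40…46: ⌊15400/536⌋=28 ⌊15785/536⌋=29 ⌊16170/536⌋=30 ⌊16555/536⌋=30 ⌊16940/536⌋=31 ⌊17325/536⌋=32 ⌊17710/536⌋=33
s_n = t_(n+1) − t_n for n = 0 … 45 gives
prefix = 0110111011011101101110110111011011101110110111
slide a length-4 window over [0..3] … [42..45] (43 windows); first occurrence of each distinct factor:
  [  0..  3] 0110
  [  1..  4] 1101
  [  2..  5] 1011
  [  3..  6] 0111
  [  4..  7] 1110
  (the other 38 windows repeat one of these)
distinct factors: {0110, 0111, 1011, 1101, 1110}
count = 5  (Sturmian bound for length 4 is 5)


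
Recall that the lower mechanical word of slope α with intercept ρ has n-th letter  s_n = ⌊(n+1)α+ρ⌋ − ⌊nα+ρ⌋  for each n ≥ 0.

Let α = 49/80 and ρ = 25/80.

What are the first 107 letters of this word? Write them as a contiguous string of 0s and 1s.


01101011011010110101101101011010110101101101011010110110101101011010110110101101011010110110101101011011010

n=0: ⌊(1·49+25)/80⌋ − ⌊(0·49+25)/80⌋ = ⌊74/80⌋ − ⌊25/80⌋ = 0 − 0 = 0
n=1: ⌊(2·49+25)/80⌋ − ⌊(1·49+25)/80⌋ = ⌊123/80⌋ − ⌊74/80⌋ = 1 − 0 = 1
n=2: ⌊(3·49+25)/80⌋ − ⌊(2·49+25)/80⌋ = ⌊172/80⌋ − ⌊123/80⌋ = 2 − 1 = 1
n=3: ⌊(4·49+25)/80⌋ − ⌊(3·49+25)/80⌋ = ⌊221/80⌋ − ⌊172/80⌋ = 2 − 2 = 0
n=4: ⌊(5·49+25)/80⌋ − ⌊(4·49+25)/80⌋ = ⌊270/80⌋ − ⌊221/80⌋ = 3 − 2 = 1
n=5: ⌊(6·49+25)/80⌋ − ⌊(5·49+25)/80⌋ = ⌊319/80⌋ − ⌊270/80⌋ = 3 − 3 = 0
n=6: ⌊(7·49+25)/80⌋ − ⌊(6·49+25)/80⌋ = ⌊368/80⌋ − ⌊319/80⌋ = 4 − 3 = 1
n=7: ⌊(8·49+25)/80⌋ − ⌊(7·49+25)/80⌋ = ⌊417/80⌋ − ⌊368/80⌋ = 5 − 4 = 1
n=8: ⌊(9·49+25)/80⌋ − ⌊(8·49+25)/80⌋ = ⌊466/80⌋ − ⌊417/80⌋ = 5 − 5 = 0
n=9: ⌊(10·49+25)/80⌋ − ⌊(9·49+25)/80⌋ = ⌊515/80⌋ − ⌊466/80⌋ = 6 − 5 = 1
n=10: ⌊(11·49+25)/80⌋ − ⌊(10·49+25)/80⌋ = ⌊564/80⌋ − ⌊515/80⌋ = 7 − 6 = 1
n=11: ⌊(12·49+25)/80⌋ − ⌊(11·49+25)/80⌋ = ⌊613/80⌋ − ⌊564/80⌋ = 7 − 7 = 0
n=12: ⌊(13·49+25)/80⌋ − ⌊(12·49+25)/80⌋ = ⌊662/80⌋ − ⌊613/80⌋ = 8 − 7 = 1
n=13: ⌊(14·49+25)/80⌋ − ⌊(13·49+25)/80⌋ = ⌊711/80⌋ − ⌊662/80⌋ = 8 − 8 = 0
n=14: ⌊(15·49+25)/80⌋ − ⌊(14·49+25)/80⌋ = ⌊760/80⌋ − ⌊711/80⌋ = 9 − 8 = 1
n=15: ⌊(16·49+25)/80⌋ − ⌊(15·49+25)/80⌋ = ⌊809/80⌋ − ⌊760/80⌋ = 10 − 9 = 1
n=16: ⌊(17·49+25)/80⌋ − ⌊(16·49+25)/80⌋ = ⌊858/80⌋ − ⌊809/80⌋ = 10 − 10 = 0
n=17: ⌊(18·49+25)/80⌋ − ⌊(17·49+25)/80⌋ = ⌊907/80⌋ − ⌊858/80⌋ = 11 − 10 = 1
n=18: ⌊(19·49+25)/80⌋ − ⌊(18·49+25)/80⌋ = ⌊956/80⌋ − ⌊907/80⌋ = 11 − 11 = 0
n=19: ⌊(20·49+25)/80⌋ − ⌊(19·49+25)/80⌋ = ⌊1005/80⌋ − ⌊956/80⌋ = 12 − 11 = 1
n=20: ⌊(21·49+25)/80⌋ − ⌊(20·49+25)/80⌋ = ⌊1054/80⌋ − ⌊1005/80⌋ = 13 − 12 = 1
n=21: ⌊(22·49+25)/80⌋ − ⌊(21·49+25)/80⌋ = ⌊1103/80⌋ − ⌊1054/80⌋ = 13 − 13 = 0
n=22: ⌊(23·49+25)/80⌋ − ⌊(22·49+25)/80⌋ = ⌊1152/80⌋ − ⌊1103/80⌋ = 14 − 13 = 1
n=23: ⌊(24·49+25)/80⌋ − ⌊(23·49+25)/80⌋ = ⌊1201/80⌋ − ⌊1152/80⌋ = 15 − 14 = 1
n=24: ⌊(25·49+25)/80⌋ − ⌊(24·49+25)/80⌋ = ⌊1250/80⌋ − ⌊1201/80⌋ = 15 − 15 = 0
n=25: ⌊(26·49+25)/80⌋ − ⌊(25·49+25)/80⌋ = ⌊1299/80⌋ − ⌊1250/80⌋ = 16 − 15 = 1
n=26: ⌊(27·49+25)/80⌋ − ⌊(26·49+25)/80⌋ = ⌊1348/80⌋ − ⌊1299/80⌋ = 16 − 16 = 0
n=27: ⌊(28·49+25)/80⌋ − ⌊(27·49+25)/80⌋ = ⌊1397/80⌋ − ⌊1348/80⌋ = 17 − 16 = 1
n=28: ⌊(29·49+25)/80⌋ − ⌊(28·49+25)/80⌋ = ⌊1446/80⌋ − ⌊1397/80⌋ = 18 − 17 = 1
n=29: ⌊(30·49+25)/80⌋ − ⌊(29·49+25)/80⌋ = ⌊1495/80⌋ − ⌊1446/80⌋ = 18 − 18 = 0
n=30: ⌊(31·49+25)/80⌋ − ⌊(30·49+25)/80⌋ = ⌊1544/80⌋ − ⌊1495/80⌋ = 19 − 18 = 1
n=31: ⌊(32·49+25)/80⌋ − ⌊(31·49+25)/80⌋ = ⌊1593/80⌋ − ⌊1544/80⌋ = 19 − 19 = 0
n=32: ⌊(33·49+25)/80⌋ − ⌊(32·49+25)/80⌋ = ⌊1642/80⌋ − ⌊1593/80⌋ = 20 − 19 = 1
n=33: ⌊(34·49+25)/80⌋ − ⌊(33·49+25)/80⌋ = ⌊1691/80⌋ − ⌊1642/80⌋ = 21 − 20 = 1
n=34: ⌊(35·49+25)/80⌋ − ⌊(34·49+25)/80⌋ = ⌊1740/80⌋ − ⌊1691/80⌋ = 21 − 21 = 0
n=35: ⌊(36·49+25)/80⌋ − ⌊(35·49+25)/80⌋ = ⌊1789/80⌋ − ⌊1740/80⌋ = 22 − 21 = 1
n=36: ⌊(37·49+25)/80⌋ − ⌊(36·49+25)/80⌋ = ⌊1838/80⌋ − ⌊1789/80⌋ = 22 − 22 = 0
n=37: ⌊(38·49+25)/80⌋ − ⌊(37·49+25)/80⌋ = ⌊1887/80⌋ − ⌊1838/80⌋ = 23 − 22 = 1
n=38: ⌊(39·49+25)/80⌋ − ⌊(38·49+25)/80⌋ = ⌊1936/80⌋ − ⌊1887/80⌋ = 24 − 23 = 1
n=39: ⌊(40·49+25)/80⌋ − ⌊(39·49+25)/80⌋ = ⌊1985/80⌋ − ⌊1936/80⌋ = 24 − 24 = 0
n=40: ⌊(41·49+25)/80⌋ − ⌊(40·49+25)/80⌋ = ⌊2034/80⌋ − ⌊1985/80⌋ = 25 − 24 = 1
n=41: ⌊(42·49+25)/80⌋ − ⌊(41·49+25)/80⌋ = ⌊2083/80⌋ − ⌊2034/80⌋ = 26 − 25 = 1
n=42: ⌊(43·49+25)/80⌋ − ⌊(42·49+25)/80⌋ = ⌊2132/80⌋ − ⌊2083/80⌋ = 26 − 26 = 0
n=43: ⌊(44·49+25)/80⌋ − ⌊(43·49+25)/80⌋ = ⌊2181/80⌋ − ⌊2132/80⌋ = 27 − 26 = 1
n=44: ⌊(45·49+25)/80⌋ − ⌊(44·49+25)/80⌋ = ⌊2230/80⌋ − ⌊2181/80⌋ = 27 − 27 = 0
n=45: ⌊(46·49+25)/80⌋ − ⌊(45·49+25)/80⌋ = ⌊2279/80⌋ − ⌊2230/80⌋ = 28 − 27 = 1
n=46: ⌊(47·49+25)/80⌋ − ⌊(46·49+25)/80⌋ = ⌊2328/80⌋ − ⌊2279/80⌋ = 29 − 28 = 1
n=47: ⌊(48·49+25)/80⌋ − ⌊(47·49+25)/80⌋ = ⌊2377/80⌋ − ⌊2328/80⌋ = 29 − 29 = 0
n=48: ⌊(49·49+25)/80⌋ − ⌊(48·49+25)/80⌋ = ⌊2426/80⌋ − ⌊2377/80⌋ = 30 − 29 = 1
n=49: ⌊(50·49+25)/80⌋ − ⌊(49·49+25)/80⌋ = ⌊2475/80⌋ − ⌊2426/80⌋ = 30 − 30 = 0
n=50: ⌊(51·49+25)/80⌋ − ⌊(50·49+25)/80⌋ = ⌊2524/80⌋ − ⌊2475/80⌋ = 31 − 30 = 1
n=51: ⌊(52·49+25)/80⌋ − ⌊(51·49+25)/80⌋ = ⌊2573/80⌋ − ⌊2524/80⌋ = 32 − 31 = 1
n=52: ⌊(53·49+25)/80⌋ − ⌊(52·49+25)/80⌋ = ⌊2622/80⌋ − ⌊2573/80⌋ = 32 − 32 = 0
n=53: ⌊(54·49+25)/80⌋ − ⌊(53·49+25)/80⌋ = ⌊2671/80⌋ − ⌊2622/80⌋ = 33 − 32 = 1
n=54: ⌊(55·49+25)/80⌋ − ⌊(54·49+25)/80⌋ = ⌊2720/80⌋ − ⌊2671/80⌋ = 34 − 33 = 1
n=55: ⌊(56·49+25)/80⌋ − ⌊(55·49+25)/80⌋ = ⌊2769/80⌋ − ⌊2720/80⌋ = 34 − 34 = 0
n=56: ⌊(57·49+25)/80⌋ − ⌊(56·49+25)/80⌋ = ⌊2818/80⌋ − ⌊2769/80⌋ = 35 − 34 = 1
n=57: ⌊(58·49+25)/80⌋ − ⌊(57·49+25)/80⌋ = ⌊2867/80⌋ − ⌊2818/80⌋ = 35 − 35 = 0
n=58: ⌊(59·49+25)/80⌋ − ⌊(58·49+25)/80⌋ = ⌊2916/80⌋ − ⌊2867/80⌋ = 36 − 35 = 1
n=59: ⌊(60·49+25)/80⌋ − ⌊(59·49+25)/80⌋ = ⌊2965/80⌋ − ⌊2916/80⌋ = 37 − 36 = 1
n=60: ⌊(61·49+25)/80⌋ − ⌊(60·49+25)/80⌋ = ⌊3014/80⌋ − ⌊2965/80⌋ = 37 − 37 = 0
n=61: ⌊(62·49+25)/80⌋ − ⌊(61·49+25)/80⌋ = ⌊3063/80⌋ − ⌊3014/80⌋ = 38 − 37 = 1
n=62: ⌊(63·49+25)/80⌋ − ⌊(62·49+25)/80⌋ = ⌊3112/80⌋ − ⌊3063/80⌋ = 38 − 38 = 0
n=63: ⌊(64·49+25)/80⌋ − ⌊(63·49+25)/80⌋ = ⌊3161/80⌋ − ⌊3112/80⌋ = 39 − 38 = 1
n=64: ⌊(65·49+25)/80⌋ − ⌊(64·49+25)/80⌋ = ⌊3210/80⌋ − ⌊3161/80⌋ = 40 − 39 = 1
n=65: ⌊(66·49+25)/80⌋ − ⌊(65·49+25)/80⌋ = ⌊3259/80⌋ − ⌊3210/80⌋ = 40 − 40 = 0
n=66: ⌊(67·49+25)/80⌋ − ⌊(66·49+25)/80⌋ = ⌊3308/80⌋ − ⌊3259/80⌋ = 41 − 40 = 1
n=67: ⌊(68·49+25)/80⌋ − ⌊(67·49+25)/80⌋ = ⌊3357/80⌋ − ⌊3308/80⌋ = 41 − 41 = 0
n=68: ⌊(69·49+25)/80⌋ − ⌊(68·49+25)/80⌋ = ⌊3406/80⌋ − ⌊3357/80⌋ = 42 − 41 = 1
n=69: ⌊(70·49+25)/80⌋ − ⌊(69·49+25)/80⌋ = ⌊3455/80⌋ − ⌊3406/80⌋ = 43 − 42 = 1
n=70: ⌊(71·49+25)/80⌋ − ⌊(70·49+25)/80⌋ = ⌊3504/80⌋ − ⌊3455/80⌋ = 43 − 43 = 0
n=71: ⌊(72·49+25)/80⌋ − ⌊(71·49+25)/80⌋ = ⌊3553/80⌋ − ⌊3504/80⌋ = 44 − 43 = 1
n=72: ⌊(73·49+25)/80⌋ − ⌊(72·49+25)/80⌋ = ⌊3602/80⌋ − ⌊3553/80⌋ = 45 − 44 = 1
n=73: ⌊(74·49+25)/80⌋ − ⌊(73·49+25)/80⌋ = ⌊3651/80⌋ − ⌊3602/80⌋ = 45 − 45 = 0
n=74: ⌊(75·49+25)/80⌋ − ⌊(74·49+25)/80⌋ = ⌊3700/80⌋ − ⌊3651/80⌋ = 46 − 45 = 1
n=75: ⌊(76·49+25)/80⌋ − ⌊(75·49+25)/80⌋ = ⌊3749/80⌋ − ⌊3700/80⌋ = 46 − 46 = 0
n=76: ⌊(77·49+25)/80⌋ − ⌊(76·49+25)/80⌋ = ⌊3798/80⌋ − ⌊3749/80⌋ = 47 − 46 = 1
n=77: ⌊(78·49+25)/80⌋ − ⌊(77·49+25)/80⌋ = ⌊3847/80⌋ − ⌊3798/80⌋ = 48 − 47 = 1
n=78: ⌊(79·49+25)/80⌋ − ⌊(78·49+25)/80⌋ = ⌊3896/80⌋ − ⌊3847/80⌋ = 48 − 48 = 0
n=79: ⌊(80·49+25)/80⌋ − ⌊(79·49+25)/80⌋ = ⌊3945/80⌋ − ⌊3896/80⌋ = 49 − 48 = 1
n=80: ⌊(81·49+25)/80⌋ − ⌊(80·49+25)/80⌋ = ⌊3994/80⌋ − ⌊3945/80⌋ = 49 − 49 = 0
n=81: ⌊(82·49+25)/80⌋ − ⌊(81·49+25)/80⌋ = ⌊4043/80⌋ − ⌊3994/80⌋ = 50 − 49 = 1
n=82: ⌊(83·49+25)/80⌋ − ⌊(82·49+25)/80⌋ = ⌊4092/80⌋ − ⌊4043/80⌋ = 51 − 50 = 1
n=83: ⌊(84·49+25)/80⌋ − ⌊(83·49+25)/80⌋ = ⌊4141/80⌋ − ⌊4092/80⌋ = 51 − 51 = 0
n=84: ⌊(85·49+25)/80⌋ − ⌊(84·49+25)/80⌋ = ⌊4190/80⌋ − ⌊4141/80⌋ = 52 − 51 = 1
n=85: ⌊(86·49+25)/80⌋ − ⌊(85·49+25)/80⌋ = ⌊4239/80⌋ − ⌊4190/80⌋ = 52 − 52 = 0
n=86: ⌊(87·49+25)/80⌋ − ⌊(86·49+25)/80⌋ = ⌊4288/80⌋ − ⌊4239/80⌋ = 53 − 52 = 1
n=87: ⌊(88·49+25)/80⌋ − ⌊(87·49+25)/80⌋ = ⌊4337/80⌋ − ⌊4288/80⌋ = 54 − 53 = 1
n=88: ⌊(89·49+25)/80⌋ − ⌊(88·49+25)/80⌋ = ⌊4386/80⌋ − ⌊4337/80⌋ = 54 − 54 = 0
n=89: ⌊(90·49+25)/80⌋ − ⌊(89·49+25)/80⌋ = ⌊4435/80⌋ − ⌊4386/80⌋ = 55 − 54 = 1
n=90: ⌊(91·49+25)/80⌋ − ⌊(90·49+25)/80⌋ = ⌊4484/80⌋ − ⌊4435/80⌋ = 56 − 55 = 1
n=91: ⌊(92·49+25)/80⌋ − ⌊(91·49+25)/80⌋ = ⌊4533/80⌋ − ⌊4484/80⌋ = 56 − 56 = 0
n=92: ⌊(93·49+25)/80⌋ − ⌊(92·49+25)/80⌋ = ⌊4582/80⌋ − ⌊4533/80⌋ = 57 − 56 = 1
n=93: ⌊(94·49+25)/80⌋ − ⌊(93·49+25)/80⌋ = ⌊4631/80⌋ − ⌊4582/80⌋ = 57 − 57 = 0
n=94: ⌊(95·49+25)/80⌋ − ⌊(94·49+25)/80⌋ = ⌊4680/80⌋ − ⌊4631/80⌋ = 58 − 57 = 1
n=95: ⌊(96·49+25)/80⌋ − ⌊(95·49+25)/80⌋ = ⌊4729/80⌋ − ⌊4680/80⌋ = 59 − 58 = 1
n=96: ⌊(97·49+25)/80⌋ − ⌊(96·49+25)/80⌋ = ⌊4778/80⌋ − ⌊4729/80⌋ = 59 − 59 = 0
n=97: ⌊(98·49+25)/80⌋ − ⌊(97·49+25)/80⌋ = ⌊4827/80⌋ − ⌊4778/80⌋ = 60 − 59 = 1
n=98: ⌊(99·49+25)/80⌋ − ⌊(98·49+25)/80⌋ = ⌊4876/80⌋ − ⌊4827/80⌋ = 60 − 60 = 0
n=99: ⌊(100·49+25)/80⌋ − ⌊(99·49+25)/80⌋ = ⌊4925/80⌋ − ⌊4876/80⌋ = 61 − 60 = 1
n=100: ⌊(101·49+25)/80⌋ − ⌊(100·49+25)/80⌋ = ⌊4974/80⌋ − ⌊4925/80⌋ = 62 − 61 = 1
n=101: ⌊(102·49+25)/80⌋ − ⌊(101·49+25)/80⌋ = ⌊5023/80⌋ − ⌊4974/80⌋ = 62 − 62 = 0
n=102: ⌊(103·49+25)/80⌋ − ⌊(102·49+25)/80⌋ = ⌊5072/80⌋ − ⌊5023/80⌋ = 63 − 62 = 1
n=103: ⌊(104·49+25)/80⌋ − ⌊(103·49+25)/80⌋ = ⌊5121/80⌋ − ⌊5072/80⌋ = 64 − 63 = 1
n=104: ⌊(105·49+25)/80⌋ − ⌊(104·49+25)/80⌋ = ⌊5170/80⌋ − ⌊5121/80⌋ = 64 − 64 = 0
n=105: ⌊(106·49+25)/80⌋ − ⌊(105·49+25)/80⌋ = ⌊5219/80⌋ − ⌊5170/80⌋ = 65 − 64 = 1
n=106: ⌊(107·49+25)/80⌋ − ⌊(106·49+25)/80⌋ = ⌊5268/80⌋ − ⌊5219/80⌋ = 65 − 65 = 0


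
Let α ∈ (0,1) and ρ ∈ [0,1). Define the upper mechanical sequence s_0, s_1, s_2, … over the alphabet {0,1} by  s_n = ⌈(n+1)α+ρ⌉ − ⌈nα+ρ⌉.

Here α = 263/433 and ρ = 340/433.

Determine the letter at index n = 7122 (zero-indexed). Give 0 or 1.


(n+1)α + ρ = (7123·263 + 340) / 433 = 1873689/433
nα + ρ     = (7122·263 + 340) / 433 = 1873426/433
⌈1873689/433⌉ = 4328,  ⌈1873426/433⌉ = 4327
s_{7122} = 4328 − 4327 = 1

1


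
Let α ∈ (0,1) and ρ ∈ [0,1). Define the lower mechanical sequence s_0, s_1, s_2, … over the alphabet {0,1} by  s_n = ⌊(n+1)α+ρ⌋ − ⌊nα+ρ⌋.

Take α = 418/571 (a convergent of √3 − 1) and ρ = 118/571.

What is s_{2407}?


0

(n+1)α + ρ = (2408·418 + 118) / 571 = 1006662/571
nα + ρ     = (2407·418 + 118) / 571 = 1006244/571
⌊1006662/571⌋ = 1762,  ⌊1006244/571⌋ = 1762
s_{2407} = 1762 − 1762 = 0


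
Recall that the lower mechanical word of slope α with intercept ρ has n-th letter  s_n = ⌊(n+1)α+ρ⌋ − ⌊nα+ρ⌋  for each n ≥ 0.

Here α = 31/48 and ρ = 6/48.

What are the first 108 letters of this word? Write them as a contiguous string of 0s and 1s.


011011010110110110110101101101101101101011011011011011010110110110110101101101101101101011011011011011010110

n=0: ⌊(1·31+6)/48⌋ − ⌊(0·31+6)/48⌋ = ⌊37/48⌋ − ⌊6/48⌋ = 0 − 0 = 0
n=1: ⌊(2·31+6)/48⌋ − ⌊(1·31+6)/48⌋ = ⌊68/48⌋ − ⌊37/48⌋ = 1 − 0 = 1
n=2: ⌊(3·31+6)/48⌋ − ⌊(2·31+6)/48⌋ = ⌊99/48⌋ − ⌊68/48⌋ = 2 − 1 = 1
n=3: ⌊(4·31+6)/48⌋ − ⌊(3·31+6)/48⌋ = ⌊130/48⌋ − ⌊99/48⌋ = 2 − 2 = 0
n=4: ⌊(5·31+6)/48⌋ − ⌊(4·31+6)/48⌋ = ⌊161/48⌋ − ⌊130/48⌋ = 3 − 2 = 1
n=5: ⌊(6·31+6)/48⌋ − ⌊(5·31+6)/48⌋ = ⌊192/48⌋ − ⌊161/48⌋ = 4 − 3 = 1
n=6: ⌊(7·31+6)/48⌋ − ⌊(6·31+6)/48⌋ = ⌊223/48⌋ − ⌊192/48⌋ = 4 − 4 = 0
n=7: ⌊(8·31+6)/48⌋ − ⌊(7·31+6)/48⌋ = ⌊254/48⌋ − ⌊223/48⌋ = 5 − 4 = 1
n=8: ⌊(9·31+6)/48⌋ − ⌊(8·31+6)/48⌋ = ⌊285/48⌋ − ⌊254/48⌋ = 5 − 5 = 0
n=9: ⌊(10·31+6)/48⌋ − ⌊(9·31+6)/48⌋ = ⌊316/48⌋ − ⌊285/48⌋ = 6 − 5 = 1
n=10: ⌊(11·31+6)/48⌋ − ⌊(10·31+6)/48⌋ = ⌊347/48⌋ − ⌊316/48⌋ = 7 − 6 = 1
n=11: ⌊(12·31+6)/48⌋ − ⌊(11·31+6)/48⌋ = ⌊378/48⌋ − ⌊347/48⌋ = 7 − 7 = 0
n=12: ⌊(13·31+6)/48⌋ − ⌊(12·31+6)/48⌋ = ⌊409/48⌋ − ⌊378/48⌋ = 8 − 7 = 1
n=13: ⌊(14·31+6)/48⌋ − ⌊(13·31+6)/48⌋ = ⌊440/48⌋ − ⌊409/48⌋ = 9 − 8 = 1
n=14: ⌊(15·31+6)/48⌋ − ⌊(14·31+6)/48⌋ = ⌊471/48⌋ − ⌊440/48⌋ = 9 − 9 = 0
n=15: ⌊(16·31+6)/48⌋ − ⌊(15·31+6)/48⌋ = ⌊502/48⌋ − ⌊471/48⌋ = 10 − 9 = 1
n=16: ⌊(17·31+6)/48⌋ − ⌊(16·31+6)/48⌋ = ⌊533/48⌋ − ⌊502/48⌋ = 11 − 10 = 1
n=17: ⌊(18·31+6)/48⌋ − ⌊(17·31+6)/48⌋ = ⌊564/48⌋ − ⌊533/48⌋ = 11 − 11 = 0
n=18: ⌊(19·31+6)/48⌋ − ⌊(18·31+6)/48⌋ = ⌊595/48⌋ − ⌊564/48⌋ = 12 − 11 = 1
n=19: ⌊(20·31+6)/48⌋ − ⌊(19·31+6)/48⌋ = ⌊626/48⌋ − ⌊595/48⌋ = 13 − 12 = 1
n=20: ⌊(21·31+6)/48⌋ − ⌊(20·31+6)/48⌋ = ⌊657/48⌋ − ⌊626/48⌋ = 13 − 13 = 0
n=21: ⌊(22·31+6)/48⌋ − ⌊(21·31+6)/48⌋ = ⌊688/48⌋ − ⌊657/48⌋ = 14 − 13 = 1
n=22: ⌊(23·31+6)/48⌋ − ⌊(22·31+6)/48⌋ = ⌊719/48⌋ − ⌊688/48⌋ = 14 − 14 = 0
n=23: ⌊(24·31+6)/48⌋ − ⌊(23·31+6)/48⌋ = ⌊750/48⌋ − ⌊719/48⌋ = 15 − 14 = 1
n=24: ⌊(25·31+6)/48⌋ − ⌊(24·31+6)/48⌋ = ⌊781/48⌋ − ⌊750/48⌋ = 16 − 15 = 1
n=25: ⌊(26·31+6)/48⌋ − ⌊(25·31+6)/48⌋ = ⌊812/48⌋ − ⌊781/48⌋ = 16 − 16 = 0
n=26: ⌊(27·31+6)/48⌋ − ⌊(26·31+6)/48⌋ = ⌊843/48⌋ − ⌊812/48⌋ = 17 − 16 = 1
n=27: ⌊(28·31+6)/48⌋ − ⌊(27·31+6)/48⌋ = ⌊874/48⌋ − ⌊843/48⌋ = 18 − 17 = 1
n=28: ⌊(29·31+6)/48⌋ − ⌊(28·31+6)/48⌋ = ⌊905/48⌋ − ⌊874/48⌋ = 18 − 18 = 0
n=29: ⌊(30·31+6)/48⌋ − ⌊(29·31+6)/48⌋ = ⌊936/48⌋ − ⌊905/48⌋ = 19 − 18 = 1
n=30: ⌊(31·31+6)/48⌋ − ⌊(30·31+6)/48⌋ = ⌊967/48⌋ − ⌊936/48⌋ = 20 − 19 = 1
n=31: ⌊(32·31+6)/48⌋ − ⌊(31·31+6)/48⌋ = ⌊998/48⌋ − ⌊967/48⌋ = 20 − 20 = 0
n=32: ⌊(33·31+6)/48⌋ − ⌊(32·31+6)/48⌋ = ⌊1029/48⌋ − ⌊998/48⌋ = 21 − 20 = 1
n=33: ⌊(34·31+6)/48⌋ − ⌊(33·31+6)/48⌋ = ⌊1060/48⌋ − ⌊1029/48⌋ = 22 − 21 = 1
n=34: ⌊(35·31+6)/48⌋ − ⌊(34·31+6)/48⌋ = ⌊1091/48⌋ − ⌊1060/48⌋ = 22 − 22 = 0
n=35: ⌊(36·31+6)/48⌋ − ⌊(35·31+6)/48⌋ = ⌊1122/48⌋ − ⌊1091/48⌋ = 23 − 22 = 1
n=36: ⌊(37·31+6)/48⌋ − ⌊(36·31+6)/48⌋ = ⌊1153/48⌋ − ⌊1122/48⌋ = 24 − 23 = 1
n=37: ⌊(38·31+6)/48⌋ − ⌊(37·31+6)/48⌋ = ⌊1184/48⌋ − ⌊1153/48⌋ = 24 − 24 = 0
n=38: ⌊(39·31+6)/48⌋ − ⌊(38·31+6)/48⌋ = ⌊1215/48⌋ − ⌊1184/48⌋ = 25 − 24 = 1
n=39: ⌊(40·31+6)/48⌋ − ⌊(39·31+6)/48⌋ = ⌊1246/48⌋ − ⌊1215/48⌋ = 25 − 25 = 0
n=40: ⌊(41·31+6)/48⌋ − ⌊(40·31+6)/48⌋ = ⌊1277/48⌋ − ⌊1246/48⌋ = 26 − 25 = 1
n=41: ⌊(42·31+6)/48⌋ − ⌊(41·31+6)/48⌋ = ⌊1308/48⌋ − ⌊1277/48⌋ = 27 − 26 = 1
n=42: ⌊(43·31+6)/48⌋ − ⌊(42·31+6)/48⌋ = ⌊1339/48⌋ − ⌊1308/48⌋ = 27 − 27 = 0
n=43: ⌊(44·31+6)/48⌋ − ⌊(43·31+6)/48⌋ = ⌊1370/48⌋ − ⌊1339/48⌋ = 28 − 27 = 1
n=44: ⌊(45·31+6)/48⌋ − ⌊(44·31+6)/48⌋ = ⌊1401/48⌋ − ⌊1370/48⌋ = 29 − 28 = 1
n=45: ⌊(46·31+6)/48⌋ − ⌊(45·31+6)/48⌋ = ⌊1432/48⌋ − ⌊1401/48⌋ = 29 − 29 = 0
n=46: ⌊(47·31+6)/48⌋ − ⌊(46·31+6)/48⌋ = ⌊1463/48⌋ − ⌊1432/48⌋ = 30 − 29 = 1
n=47: ⌊(48·31+6)/48⌋ − ⌊(47·31+6)/48⌋ = ⌊1494/48⌋ − ⌊1463/48⌋ = 31 − 30 = 1
n=48: ⌊(49·31+6)/48⌋ − ⌊(48·31+6)/48⌋ = ⌊1525/48⌋ − ⌊1494/48⌋ = 31 − 31 = 0
n=49: ⌊(50·31+6)/48⌋ − ⌊(49·31+6)/48⌋ = ⌊1556/48⌋ − ⌊1525/48⌋ = 32 − 31 = 1
n=50: ⌊(51·31+6)/48⌋ − ⌊(50·31+6)/48⌋ = ⌊1587/48⌋ − ⌊1556/48⌋ = 33 − 32 = 1
n=51: ⌊(52·31+6)/48⌋ − ⌊(51·31+6)/48⌋ = ⌊1618/48⌋ − ⌊1587/48⌋ = 33 − 33 = 0
n=52: ⌊(53·31+6)/48⌋ − ⌊(52·31+6)/48⌋ = ⌊1649/48⌋ − ⌊1618/48⌋ = 34 − 33 = 1
n=53: ⌊(54·31+6)/48⌋ − ⌊(53·31+6)/48⌋ = ⌊1680/48⌋ − ⌊1649/48⌋ = 35 − 34 = 1
n=54: ⌊(55·31+6)/48⌋ − ⌊(54·31+6)/48⌋ = ⌊1711/48⌋ − ⌊1680/48⌋ = 35 − 35 = 0
n=55: ⌊(56·31+6)/48⌋ − ⌊(55·31+6)/48⌋ = ⌊1742/48⌋ − ⌊1711/48⌋ = 36 − 35 = 1
n=56: ⌊(57·31+6)/48⌋ − ⌊(56·31+6)/48⌋ = ⌊1773/48⌋ − ⌊1742/48⌋ = 36 − 36 = 0
n=57: ⌊(58·31+6)/48⌋ − ⌊(57·31+6)/48⌋ = ⌊1804/48⌋ − ⌊1773/48⌋ = 37 − 36 = 1
n=58: ⌊(59·31+6)/48⌋ − ⌊(58·31+6)/48⌋ = ⌊1835/48⌋ − ⌊1804/48⌋ = 38 − 37 = 1
n=59: ⌊(60·31+6)/48⌋ − ⌊(59·31+6)/48⌋ = ⌊1866/48⌋ − ⌊1835/48⌋ = 38 − 38 = 0
n=60: ⌊(61·31+6)/48⌋ − ⌊(60·31+6)/48⌋ = ⌊1897/48⌋ − ⌊1866/48⌋ = 39 − 38 = 1
n=61: ⌊(62·31+6)/48⌋ − ⌊(61·31+6)/48⌋ = ⌊1928/48⌋ − ⌊1897/48⌋ = 40 − 39 = 1
n=62: ⌊(63·31+6)/48⌋ − ⌊(62·31+6)/48⌋ = ⌊1959/48⌋ − ⌊1928/48⌋ = 40 − 40 = 0
n=63: ⌊(64·31+6)/48⌋ − ⌊(63·31+6)/48⌋ = ⌊1990/48⌋ − ⌊1959/48⌋ = 41 − 40 = 1
n=64: ⌊(65·31+6)/48⌋ − ⌊(64·31+6)/48⌋ = ⌊2021/48⌋ − ⌊1990/48⌋ = 42 − 41 = 1
n=65: ⌊(66·31+6)/48⌋ − ⌊(65·31+6)/48⌋ = ⌊2052/48⌋ − ⌊2021/48⌋ = 42 − 42 = 0
n=66: ⌊(67·31+6)/48⌋ − ⌊(66·31+6)/48⌋ = ⌊2083/48⌋ − ⌊2052/48⌋ = 43 − 42 = 1
n=67: ⌊(68·31+6)/48⌋ − ⌊(67·31+6)/48⌋ = ⌊2114/48⌋ − ⌊2083/48⌋ = 44 − 43 = 1
n=68: ⌊(69·31+6)/48⌋ − ⌊(68·31+6)/48⌋ = ⌊2145/48⌋ − ⌊2114/48⌋ = 44 − 44 = 0
n=69: ⌊(70·31+6)/48⌋ − ⌊(69·31+6)/48⌋ = ⌊2176/48⌋ − ⌊2145/48⌋ = 45 − 44 = 1
n=70: ⌊(71·31+6)/48⌋ − ⌊(70·31+6)/48⌋ = ⌊2207/48⌋ − ⌊2176/48⌋ = 45 − 45 = 0
n=71: ⌊(72·31+6)/48⌋ − ⌊(71·31+6)/48⌋ = ⌊2238/48⌋ − ⌊2207/48⌋ = 46 − 45 = 1
n=72: ⌊(73·31+6)/48⌋ − ⌊(72·31+6)/48⌋ = ⌊2269/48⌋ − ⌊2238/48⌋ = 47 − 46 = 1
n=73: ⌊(74·31+6)/48⌋ − ⌊(73·31+6)/48⌋ = ⌊2300/48⌋ − ⌊2269/48⌋ = 47 − 47 = 0
n=74: ⌊(75·31+6)/48⌋ − ⌊(74·31+6)/48⌋ = ⌊2331/48⌋ − ⌊2300/48⌋ = 48 − 47 = 1
n=75: ⌊(76·31+6)/48⌋ − ⌊(75·31+6)/48⌋ = ⌊2362/48⌋ − ⌊2331/48⌋ = 49 − 48 = 1
n=76: ⌊(77·31+6)/48⌋ − ⌊(76·31+6)/48⌋ = ⌊2393/48⌋ − ⌊2362/48⌋ = 49 − 49 = 0
n=77: ⌊(78·31+6)/48⌋ − ⌊(77·31+6)/48⌋ = ⌊2424/48⌋ − ⌊2393/48⌋ = 50 − 49 = 1
n=78: ⌊(79·31+6)/48⌋ − ⌊(78·31+6)/48⌋ = ⌊2455/48⌋ − ⌊2424/48⌋ = 51 − 50 = 1
n=79: ⌊(80·31+6)/48⌋ − ⌊(79·31+6)/48⌋ = ⌊2486/48⌋ − ⌊2455/48⌋ = 51 − 51 = 0
n=80: ⌊(81·31+6)/48⌋ − ⌊(80·31+6)/48⌋ = ⌊2517/48⌋ − ⌊2486/48⌋ = 52 − 51 = 1
n=81: ⌊(82·31+6)/48⌋ − ⌊(81·31+6)/48⌋ = ⌊2548/48⌋ − ⌊2517/48⌋ = 53 − 52 = 1
n=82: ⌊(83·31+6)/48⌋ − ⌊(82·31+6)/48⌋ = ⌊2579/48⌋ − ⌊2548/48⌋ = 53 − 53 = 0
n=83: ⌊(84·31+6)/48⌋ − ⌊(83·31+6)/48⌋ = ⌊2610/48⌋ − ⌊2579/48⌋ = 54 − 53 = 1
n=84: ⌊(85·31+6)/48⌋ − ⌊(84·31+6)/48⌋ = ⌊2641/48⌋ − ⌊2610/48⌋ = 55 − 54 = 1
n=85: ⌊(86·31+6)/48⌋ − ⌊(85·31+6)/48⌋ = ⌊2672/48⌋ − ⌊2641/48⌋ = 55 − 55 = 0
n=86: ⌊(87·31+6)/48⌋ − ⌊(86·31+6)/48⌋ = ⌊2703/48⌋ − ⌊2672/48⌋ = 56 − 55 = 1
n=87: ⌊(88·31+6)/48⌋ − ⌊(87·31+6)/48⌋ = ⌊2734/48⌋ − ⌊2703/48⌋ = 56 − 56 = 0
n=88: ⌊(89·31+6)/48⌋ − ⌊(88·31+6)/48⌋ = ⌊2765/48⌋ − ⌊2734/48⌋ = 57 − 56 = 1
n=89: ⌊(90·31+6)/48⌋ − ⌊(89·31+6)/48⌋ = ⌊2796/48⌋ − ⌊2765/48⌋ = 58 − 57 = 1
n=90: ⌊(91·31+6)/48⌋ − ⌊(90·31+6)/48⌋ = ⌊2827/48⌋ − ⌊2796/48⌋ = 58 − 58 = 0
n=91: ⌊(92·31+6)/48⌋ − ⌊(91·31+6)/48⌋ = ⌊2858/48⌋ − ⌊2827/48⌋ = 59 − 58 = 1
n=92: ⌊(93·31+6)/48⌋ − ⌊(92·31+6)/48⌋ = ⌊2889/48⌋ − ⌊2858/48⌋ = 60 − 59 = 1
n=93: ⌊(94·31+6)/48⌋ − ⌊(93·31+6)/48⌋ = ⌊2920/48⌋ − ⌊2889/48⌋ = 60 − 60 = 0
n=94: ⌊(95·31+6)/48⌋ − ⌊(94·31+6)/48⌋ = ⌊2951/48⌋ − ⌊2920/48⌋ = 61 − 60 = 1
n=95: ⌊(96·31+6)/48⌋ − ⌊(95·31+6)/48⌋ = ⌊2982/48⌋ − ⌊2951/48⌋ = 62 − 61 = 1
n=96: ⌊(97·31+6)/48⌋ − ⌊(96·31+6)/48⌋ = ⌊3013/48⌋ − ⌊2982/48⌋ = 62 − 62 = 0
n=97: ⌊(98·31+6)/48⌋ − ⌊(97·31+6)/48⌋ = ⌊3044/48⌋ − ⌊3013/48⌋ = 63 − 62 = 1
n=98: ⌊(99·31+6)/48⌋ − ⌊(98·31+6)/48⌋ = ⌊3075/48⌋ − ⌊3044/48⌋ = 64 − 63 = 1
n=99: ⌊(100·31+6)/48⌋ − ⌊(99·31+6)/48⌋ = ⌊3106/48⌋ − ⌊3075/48⌋ = 64 − 64 = 0
n=100: ⌊(101·31+6)/48⌋ − ⌊(100·31+6)/48⌋ = ⌊3137/48⌋ − ⌊3106/48⌋ = 65 − 64 = 1
n=101: ⌊(102·31+6)/48⌋ − ⌊(101·31+6)/48⌋ = ⌊3168/48⌋ − ⌊3137/48⌋ = 66 − 65 = 1
n=102: ⌊(103·31+6)/48⌋ − ⌊(102·31+6)/48⌋ = ⌊3199/48⌋ − ⌊3168/48⌋ = 66 − 66 = 0
n=103: ⌊(104·31+6)/48⌋ − ⌊(103·31+6)/48⌋ = ⌊3230/48⌋ − ⌊3199/48⌋ = 67 − 66 = 1
n=104: ⌊(105·31+6)/48⌋ − ⌊(104·31+6)/48⌋ = ⌊3261/48⌋ − ⌊3230/48⌋ = 67 − 67 = 0
n=105: ⌊(106·31+6)/48⌋ − ⌊(105·31+6)/48⌋ = ⌊3292/48⌋ − ⌊3261/48⌋ = 68 − 67 = 1
n=106: ⌊(107·31+6)/48⌋ − ⌊(106·31+6)/48⌋ = ⌊3323/48⌋ − ⌊3292/48⌋ = 69 − 68 = 1
n=107: ⌊(108·31+6)/48⌋ − ⌊(107·31+6)/48⌋ = ⌊3354/48⌋ − ⌊3323/48⌋ = 69 − 69 = 0


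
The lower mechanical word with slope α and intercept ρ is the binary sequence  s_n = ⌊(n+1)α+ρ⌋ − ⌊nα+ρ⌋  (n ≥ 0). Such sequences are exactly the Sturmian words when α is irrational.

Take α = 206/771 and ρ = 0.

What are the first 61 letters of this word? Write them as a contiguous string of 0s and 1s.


0001000100010010001000100010010001000100010010001000100010010

n=0: ⌊(1·206)/771⌋ − ⌊(0·206)/771⌋ = ⌊206/771⌋ − ⌊0/771⌋ = 0 − 0 = 0
n=1: ⌊(2·206)/771⌋ − ⌊(1·206)/771⌋ = ⌊412/771⌋ − ⌊206/771⌋ = 0 − 0 = 0
n=2: ⌊(3·206)/771⌋ − ⌊(2·206)/771⌋ = ⌊618/771⌋ − ⌊412/771⌋ = 0 − 0 = 0
n=3: ⌊(4·206)/771⌋ − ⌊(3·206)/771⌋ = ⌊824/771⌋ − ⌊618/771⌋ = 1 − 0 = 1
n=4: ⌊(5·206)/771⌋ − ⌊(4·206)/771⌋ = ⌊1030/771⌋ − ⌊824/771⌋ = 1 − 1 = 0
n=5: ⌊(6·206)/771⌋ − ⌊(5·206)/771⌋ = ⌊1236/771⌋ − ⌊1030/771⌋ = 1 − 1 = 0
n=6: ⌊(7·206)/771⌋ − ⌊(6·206)/771⌋ = ⌊1442/771⌋ − ⌊1236/771⌋ = 1 − 1 = 0
n=7: ⌊(8·206)/771⌋ − ⌊(7·206)/771⌋ = ⌊1648/771⌋ − ⌊1442/771⌋ = 2 − 1 = 1
n=8: ⌊(9·206)/771⌋ − ⌊(8·206)/771⌋ = ⌊1854/771⌋ − ⌊1648/771⌋ = 2 − 2 = 0
n=9: ⌊(10·206)/771⌋ − ⌊(9·206)/771⌋ = ⌊2060/771⌋ − ⌊1854/771⌋ = 2 − 2 = 0
n=10: ⌊(11·206)/771⌋ − ⌊(10·206)/771⌋ = ⌊2266/771⌋ − ⌊2060/771⌋ = 2 − 2 = 0
n=11: ⌊(12·206)/771⌋ − ⌊(11·206)/771⌋ = ⌊2472/771⌋ − ⌊2266/771⌋ = 3 − 2 = 1
n=12: ⌊(13·206)/771⌋ − ⌊(12·206)/771⌋ = ⌊2678/771⌋ − ⌊2472/771⌋ = 3 − 3 = 0
n=13: ⌊(14·206)/771⌋ − ⌊(13·206)/771⌋ = ⌊2884/771⌋ − ⌊2678/771⌋ = 3 − 3 = 0
n=14: ⌊(15·206)/771⌋ − ⌊(14·206)/771⌋ = ⌊3090/771⌋ − ⌊2884/771⌋ = 4 − 3 = 1
n=15: ⌊(16·206)/771⌋ − ⌊(15·206)/771⌋ = ⌊3296/771⌋ − ⌊3090/771⌋ = 4 − 4 = 0
n=16: ⌊(17·206)/771⌋ − ⌊(16·206)/771⌋ = ⌊3502/771⌋ − ⌊3296/771⌋ = 4 − 4 = 0
n=17: ⌊(18·206)/771⌋ − ⌊(17·206)/771⌋ = ⌊3708/771⌋ − ⌊3502/771⌋ = 4 − 4 = 0
n=18: ⌊(19·206)/771⌋ − ⌊(18·206)/771⌋ = ⌊3914/771⌋ − ⌊3708/771⌋ = 5 − 4 = 1
n=19: ⌊(20·206)/771⌋ − ⌊(19·206)/771⌋ = ⌊4120/771⌋ − ⌊3914/771⌋ = 5 − 5 = 0
n=20: ⌊(21·206)/771⌋ − ⌊(20·206)/771⌋ = ⌊4326/771⌋ − ⌊4120/771⌋ = 5 − 5 = 0
n=21: ⌊(22·206)/771⌋ − ⌊(21·206)/771⌋ = ⌊4532/771⌋ − ⌊4326/771⌋ = 5 − 5 = 0
n=22: ⌊(23·206)/771⌋ − ⌊(22·206)/771⌋ = ⌊4738/771⌋ − ⌊4532/771⌋ = 6 − 5 = 1
n=23: ⌊(24·206)/771⌋ − ⌊(23·206)/771⌋ = ⌊4944/771⌋ − ⌊4738/771⌋ = 6 − 6 = 0
n=24: ⌊(25·206)/771⌋ − ⌊(24·206)/771⌋ = ⌊5150/771⌋ − ⌊4944/771⌋ = 6 − 6 = 0
n=25: ⌊(26·206)/771⌋ − ⌊(25·206)/771⌋ = ⌊5356/771⌋ − ⌊5150/771⌋ = 6 − 6 = 0
n=26: ⌊(27·206)/771⌋ − ⌊(26·206)/771⌋ = ⌊5562/771⌋ − ⌊5356/771⌋ = 7 − 6 = 1
n=27: ⌊(28·206)/771⌋ − ⌊(27·206)/771⌋ = ⌊5768/771⌋ − ⌊5562/771⌋ = 7 − 7 = 0
n=28: ⌊(29·206)/771⌋ − ⌊(28·206)/771⌋ = ⌊5974/771⌋ − ⌊5768/771⌋ = 7 − 7 = 0
n=29: ⌊(30·206)/771⌋ − ⌊(29·206)/771⌋ = ⌊6180/771⌋ − ⌊5974/771⌋ = 8 − 7 = 1
n=30: ⌊(31·206)/771⌋ − ⌊(30·206)/771⌋ = ⌊6386/771⌋ − ⌊6180/771⌋ = 8 − 8 = 0
n=31: ⌊(32·206)/771⌋ − ⌊(31·206)/771⌋ = ⌊6592/771⌋ − ⌊6386/771⌋ = 8 − 8 = 0
n=32: ⌊(33·206)/771⌋ − ⌊(32·206)/771⌋ = ⌊6798/771⌋ − ⌊6592/771⌋ = 8 − 8 = 0
n=33: ⌊(34·206)/771⌋ − ⌊(33·206)/771⌋ = ⌊7004/771⌋ − ⌊6798/771⌋ = 9 − 8 = 1
n=34: ⌊(35·206)/771⌋ − ⌊(34·206)/771⌋ = ⌊7210/771⌋ − ⌊7004/771⌋ = 9 − 9 = 0
n=35: ⌊(36·206)/771⌋ − ⌊(35·206)/771⌋ = ⌊7416/771⌋ − ⌊7210/771⌋ = 9 − 9 = 0
n=36: ⌊(37·206)/771⌋ − ⌊(36·206)/771⌋ = ⌊7622/771⌋ − ⌊7416/771⌋ = 9 − 9 = 0
n=37: ⌊(38·206)/771⌋ − ⌊(37·206)/771⌋ = ⌊7828/771⌋ − ⌊7622/771⌋ = 10 − 9 = 1
n=38: ⌊(39·206)/771⌋ − ⌊(38·206)/771⌋ = ⌊8034/771⌋ − ⌊7828/771⌋ = 10 − 10 = 0
n=39: ⌊(40·206)/771⌋ − ⌊(39·206)/771⌋ = ⌊8240/771⌋ − ⌊8034/771⌋ = 10 − 10 = 0
n=40: ⌊(41·206)/771⌋ − ⌊(40·206)/771⌋ = ⌊8446/771⌋ − ⌊8240/771⌋ = 10 − 10 = 0
n=41: ⌊(42·206)/771⌋ − ⌊(41·206)/771⌋ = ⌊8652/771⌋ − ⌊8446/771⌋ = 11 − 10 = 1
n=42: ⌊(43·206)/771⌋ − ⌊(42·206)/771⌋ = ⌊8858/771⌋ − ⌊8652/771⌋ = 11 − 11 = 0
n=43: ⌊(44·206)/771⌋ − ⌊(43·206)/771⌋ = ⌊9064/771⌋ − ⌊8858/771⌋ = 11 − 11 = 0
n=44: ⌊(45·206)/771⌋ − ⌊(44·206)/771⌋ = ⌊9270/771⌋ − ⌊9064/771⌋ = 12 − 11 = 1
n=45: ⌊(46·206)/771⌋ − ⌊(45·206)/771⌋ = ⌊9476/771⌋ − ⌊9270/771⌋ = 12 − 12 = 0
n=46: ⌊(47·206)/771⌋ − ⌊(46·206)/771⌋ = ⌊9682/771⌋ − ⌊9476/771⌋ = 12 − 12 = 0
n=47: ⌊(48·206)/771⌋ − ⌊(47·206)/771⌋ = ⌊9888/771⌋ − ⌊9682/771⌋ = 12 − 12 = 0
n=48: ⌊(49·206)/771⌋ − ⌊(48·206)/771⌋ = ⌊10094/771⌋ − ⌊9888/771⌋ = 13 − 12 = 1
n=49: ⌊(50·206)/771⌋ − ⌊(49·206)/771⌋ = ⌊10300/771⌋ − ⌊10094/771⌋ = 13 − 13 = 0
n=50: ⌊(51·206)/771⌋ − ⌊(50·206)/771⌋ = ⌊10506/771⌋ − ⌊10300/771⌋ = 13 − 13 = 0
n=51: ⌊(52·206)/771⌋ − ⌊(51·206)/771⌋ = ⌊10712/771⌋ − ⌊10506/771⌋ = 13 − 13 = 0
n=52: ⌊(53·206)/771⌋ − ⌊(52·206)/771⌋ = ⌊10918/771⌋ − ⌊10712/771⌋ = 14 − 13 = 1
n=53: ⌊(54·206)/771⌋ − ⌊(53·206)/771⌋ = ⌊11124/771⌋ − ⌊10918/771⌋ = 14 − 14 = 0
n=54: ⌊(55·206)/771⌋ − ⌊(54·206)/771⌋ = ⌊11330/771⌋ − ⌊11124/771⌋ = 14 − 14 = 0
n=55: ⌊(56·206)/771⌋ − ⌊(55·206)/771⌋ = ⌊11536/771⌋ − ⌊11330/771⌋ = 14 − 14 = 0
n=56: ⌊(57·206)/771⌋ − ⌊(56·206)/771⌋ = ⌊11742/771⌋ − ⌊11536/771⌋ = 15 − 14 = 1
n=57: ⌊(58·206)/771⌋ − ⌊(57·206)/771⌋ = ⌊11948/771⌋ − ⌊11742/771⌋ = 15 − 15 = 0
n=58: ⌊(59·206)/771⌋ − ⌊(58·206)/771⌋ = ⌊12154/771⌋ − ⌊11948/771⌋ = 15 − 15 = 0
n=59: ⌊(60·206)/771⌋ − ⌊(59·206)/771⌋ = ⌊12360/771⌋ − ⌊12154/771⌋ = 16 − 15 = 1
n=60: ⌊(61·206)/771⌋ − ⌊(60·206)/771⌋ = ⌊12566/771⌋ − ⌊12360/771⌋ = 16 − 16 = 0
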